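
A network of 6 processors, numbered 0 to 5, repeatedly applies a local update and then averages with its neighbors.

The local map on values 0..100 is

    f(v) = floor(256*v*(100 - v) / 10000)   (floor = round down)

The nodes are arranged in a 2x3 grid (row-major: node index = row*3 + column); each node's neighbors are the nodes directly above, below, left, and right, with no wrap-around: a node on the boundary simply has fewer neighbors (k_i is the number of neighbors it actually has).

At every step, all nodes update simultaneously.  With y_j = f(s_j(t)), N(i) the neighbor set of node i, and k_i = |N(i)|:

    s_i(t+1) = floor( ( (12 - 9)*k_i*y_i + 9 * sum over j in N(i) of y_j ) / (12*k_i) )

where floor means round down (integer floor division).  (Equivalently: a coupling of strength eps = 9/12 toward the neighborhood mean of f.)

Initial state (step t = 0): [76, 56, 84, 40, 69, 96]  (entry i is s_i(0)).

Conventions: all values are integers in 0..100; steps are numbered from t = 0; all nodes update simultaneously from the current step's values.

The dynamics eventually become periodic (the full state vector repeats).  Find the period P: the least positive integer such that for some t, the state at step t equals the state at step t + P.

Simulating step by step:
t=0: [76, 56, 84, 40, 69, 96]
t=1: [58, 49, 35, 52, 46, 35]
t=2: [62, 61, 59, 62, 61, 59]
t=3: [60, 60, 60, 60, 60, 60]
t=4: [61, 61, 61, 61, 61, 61]
t=5: [60, 60, 60, 60, 60, 60]

Answer: 2
Key observation: The state at step 3, [60, 60, 60, 60, 60, 60], reappears at step 5 — and no state repeats earlier — so the cycle the system enters has period 2.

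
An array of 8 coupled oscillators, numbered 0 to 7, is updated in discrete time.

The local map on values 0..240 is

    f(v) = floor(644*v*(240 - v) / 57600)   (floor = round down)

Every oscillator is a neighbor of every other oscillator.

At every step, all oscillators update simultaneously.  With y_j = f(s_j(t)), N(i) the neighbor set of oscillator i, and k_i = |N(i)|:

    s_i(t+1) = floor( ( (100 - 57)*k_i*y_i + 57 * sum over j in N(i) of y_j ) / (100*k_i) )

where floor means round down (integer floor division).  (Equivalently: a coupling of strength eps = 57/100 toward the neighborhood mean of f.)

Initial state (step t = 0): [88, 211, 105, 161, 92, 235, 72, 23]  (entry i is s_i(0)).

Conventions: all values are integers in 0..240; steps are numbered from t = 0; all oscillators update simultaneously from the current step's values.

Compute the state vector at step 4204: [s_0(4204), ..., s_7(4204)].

Answer: [150, 150, 150, 150, 150, 150, 150, 150]
Key observation: The state at step 7, [150, 150, 150, 150, 150, 150, 150, 150], reappears at step 8: the system is in a cycle of period 1 from step 7 on.  Therefore the state at step 4204 equals the state at step 7 + ((4204 - 7) mod 1) = 7, which is [150, 150, 150, 150, 150, 150, 150, 150].

Derivation:
t=0: [88, 211, 105, 161, 92, 235, 72, 23]
t=1: [122, 94, 126, 120, 123, 75, 118, 90]
t=2: [156, 154, 156, 157, 156, 149, 156, 153]
t=3: [146, 147, 146, 146, 146, 148, 146, 147]
t=4: [152, 152, 152, 152, 152, 152, 152, 152]
t=5: [149, 149, 149, 149, 149, 149, 149, 149]
t=6: [151, 151, 151, 151, 151, 151, 151, 151]
t=7: [150, 150, 150, 150, 150, 150, 150, 150]
t=8: [150, 150, 150, 150, 150, 150, 150, 150]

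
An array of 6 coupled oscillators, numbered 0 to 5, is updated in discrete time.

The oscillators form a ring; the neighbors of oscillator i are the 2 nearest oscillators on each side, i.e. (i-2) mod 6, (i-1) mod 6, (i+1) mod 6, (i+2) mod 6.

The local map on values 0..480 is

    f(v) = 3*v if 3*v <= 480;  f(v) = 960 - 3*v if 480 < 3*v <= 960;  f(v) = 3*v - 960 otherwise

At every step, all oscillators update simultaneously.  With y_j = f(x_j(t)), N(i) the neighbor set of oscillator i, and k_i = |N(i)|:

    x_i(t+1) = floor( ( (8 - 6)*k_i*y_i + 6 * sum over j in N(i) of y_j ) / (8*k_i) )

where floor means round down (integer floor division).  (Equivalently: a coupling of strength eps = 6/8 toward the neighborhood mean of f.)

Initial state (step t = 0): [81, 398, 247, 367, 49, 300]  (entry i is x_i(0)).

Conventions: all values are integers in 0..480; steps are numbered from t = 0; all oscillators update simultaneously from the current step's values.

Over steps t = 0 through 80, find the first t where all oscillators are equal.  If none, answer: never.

Answer: 14
Key observation: Synchronization is absorbing here: once all oscillators are equal they stay equal, and step 14 is the first all-equal step.

Derivation:
t=0: [81, 398, 247, 367, 49, 300]  (not all equal)
t=1: [184, 182, 198, 159, 161, 158]  (not all equal)
t=2: [426, 426, 424, 443, 442, 451]  (not all equal)
t=3: [339, 340, 335, 352, 352, 355]  (not all equal)
t=4: [71, 71, 69, 81, 80, 84]  (not all equal)
t=5: [224, 224, 222, 231, 231, 233]  (not all equal)
t=6: [280, 280, 281, 274, 274, 273]  (not all equal)
t=7: [126, 126, 126, 131, 131, 132]  (not all equal)
t=8: [384, 384, 383, 387, 387, 388]  (not all equal)
t=9: [195, 195, 194, 197, 197, 198]  (not all equal)
t=10: [372, 372, 373, 371, 371, 370]  (not all equal)
t=11: [154, 154, 155, 154, 154, 153]  (not all equal)
t=12: [462, 462, 462, 462, 462, 461]  (not all equal)
t=13: [425, 425, 426, 425, 425, 425]  (not all equal)
t=14: [315, 315, 315, 315, 315, 315]  (all equal)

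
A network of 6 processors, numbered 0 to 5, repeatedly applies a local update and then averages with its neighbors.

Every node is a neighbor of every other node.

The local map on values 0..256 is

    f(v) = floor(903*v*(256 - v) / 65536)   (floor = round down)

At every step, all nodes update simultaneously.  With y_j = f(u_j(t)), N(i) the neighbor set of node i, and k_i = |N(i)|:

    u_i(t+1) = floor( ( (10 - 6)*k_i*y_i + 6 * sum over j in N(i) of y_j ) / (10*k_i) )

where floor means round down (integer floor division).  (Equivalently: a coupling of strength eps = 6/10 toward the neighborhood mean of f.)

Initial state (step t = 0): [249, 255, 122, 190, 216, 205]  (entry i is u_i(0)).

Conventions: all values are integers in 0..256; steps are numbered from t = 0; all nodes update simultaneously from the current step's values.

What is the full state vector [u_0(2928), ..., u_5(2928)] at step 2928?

Simulating step by step:
t=0: [249, 255, 122, 190, 216, 205]
t=1: [89, 83, 145, 130, 115, 122]
t=2: [212, 210, 217, 218, 217, 218]
t=3: [122, 123, 119, 118, 119, 118]
t=4: [224, 224, 224, 224, 224, 224]
t=5: [98, 98, 98, 98, 98, 98]
t=6: [213, 213, 213, 213, 213, 213]
t=7: [126, 126, 126, 126, 126, 126]
t=8: [225, 225, 225, 225, 225, 225]
t=9: [96, 96, 96, 96, 96, 96]
t=10: [211, 211, 211, 211, 211, 211]
t=11: [130, 130, 130, 130, 130, 130]
t=12: [225, 225, 225, 225, 225, 225]

Answer: [225, 225, 225, 225, 225, 225]
Key observation: The state at step 8, [225, 225, 225, 225, 225, 225], reappears at step 12: the system is in a cycle of period 4 from step 8 on.  Therefore the state at step 2928 equals the state at step 8 + ((2928 - 8) mod 4) = 8, which is [225, 225, 225, 225, 225, 225].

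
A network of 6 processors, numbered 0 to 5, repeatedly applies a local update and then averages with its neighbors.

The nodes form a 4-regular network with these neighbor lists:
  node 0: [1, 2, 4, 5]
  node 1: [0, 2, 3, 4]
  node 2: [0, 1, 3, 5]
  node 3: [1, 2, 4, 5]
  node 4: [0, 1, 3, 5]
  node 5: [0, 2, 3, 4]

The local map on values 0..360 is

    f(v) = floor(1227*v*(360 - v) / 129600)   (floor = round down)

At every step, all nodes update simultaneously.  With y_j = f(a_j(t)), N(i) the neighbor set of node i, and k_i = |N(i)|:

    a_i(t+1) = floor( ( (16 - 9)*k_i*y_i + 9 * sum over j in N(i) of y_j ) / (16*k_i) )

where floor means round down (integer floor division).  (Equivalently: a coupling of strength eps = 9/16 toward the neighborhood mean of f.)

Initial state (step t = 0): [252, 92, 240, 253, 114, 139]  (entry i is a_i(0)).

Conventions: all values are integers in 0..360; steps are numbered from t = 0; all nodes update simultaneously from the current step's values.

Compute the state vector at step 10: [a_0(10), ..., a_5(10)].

Answer: [156, 156, 156, 156, 156, 156]

Derivation:
t=0: [252, 92, 240, 253, 114, 139]
t=1: [261, 249, 264, 261, 261, 274]
t=2: [242, 250, 241, 242, 243, 234]
t=3: [269, 265, 270, 269, 269, 273]
t=4: [230, 233, 230, 230, 231, 227]
t=5: [282, 281, 282, 282, 282, 283]
t=6: [208, 208, 208, 208, 208, 207]
t=7: [299, 299, 299, 299, 299, 299]
t=8: [172, 172, 172, 172, 172, 172]
t=9: [306, 306, 306, 306, 306, 306]
t=10: [156, 156, 156, 156, 156, 156]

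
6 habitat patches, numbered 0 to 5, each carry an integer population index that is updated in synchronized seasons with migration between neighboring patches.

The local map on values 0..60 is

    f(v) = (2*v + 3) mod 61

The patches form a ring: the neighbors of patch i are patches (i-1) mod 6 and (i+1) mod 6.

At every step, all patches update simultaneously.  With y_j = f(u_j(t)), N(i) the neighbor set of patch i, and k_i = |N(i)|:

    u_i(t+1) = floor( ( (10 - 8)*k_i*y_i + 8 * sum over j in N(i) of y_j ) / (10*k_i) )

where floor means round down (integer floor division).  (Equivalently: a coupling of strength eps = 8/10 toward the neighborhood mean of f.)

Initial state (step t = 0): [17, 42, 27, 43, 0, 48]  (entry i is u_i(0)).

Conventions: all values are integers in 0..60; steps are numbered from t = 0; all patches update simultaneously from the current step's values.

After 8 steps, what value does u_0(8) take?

Answer: u_0(8) = 25

Derivation:
t=0: [17, 42, 27, 43, 0, 48]
t=1: [33, 42, 33, 29, 27, 23]
t=2: [31, 11, 12, 26, 31, 35]
t=3: [15, 17, 37, 23, 27, 5]
t=4: [26, 27, 37, 39, 36, 38]
t=5: [41, 39, 34, 16, 18, 31]
t=6: [14, 17, 24, 26, 23, 26]
t=7: [43, 40, 47, 51, 53, 43]
t=8: [25, 30, 33, 42, 38, 36]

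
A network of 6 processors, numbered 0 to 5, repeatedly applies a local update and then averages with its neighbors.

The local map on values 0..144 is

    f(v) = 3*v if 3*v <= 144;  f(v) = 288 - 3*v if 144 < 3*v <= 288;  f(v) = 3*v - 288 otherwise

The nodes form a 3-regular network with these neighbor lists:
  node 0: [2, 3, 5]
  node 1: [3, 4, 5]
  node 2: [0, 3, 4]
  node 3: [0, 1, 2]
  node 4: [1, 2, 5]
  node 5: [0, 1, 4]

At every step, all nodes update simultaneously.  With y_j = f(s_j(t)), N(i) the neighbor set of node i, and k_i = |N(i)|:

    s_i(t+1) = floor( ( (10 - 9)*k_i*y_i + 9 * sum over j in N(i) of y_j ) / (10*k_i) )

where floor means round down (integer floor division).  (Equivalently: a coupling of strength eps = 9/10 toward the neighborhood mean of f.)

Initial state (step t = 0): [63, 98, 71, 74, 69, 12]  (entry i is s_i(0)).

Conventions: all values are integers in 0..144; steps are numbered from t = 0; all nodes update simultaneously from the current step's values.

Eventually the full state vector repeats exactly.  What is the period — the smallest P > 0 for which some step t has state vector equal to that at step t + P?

Simulating step by step:
t=0: [63, 98, 71, 74, 69, 12]
t=1: [63, 55, 81, 60, 43, 59]
t=2: [89, 116, 105, 90, 96, 116]
t=3: [33, 29, 14, 34, 44, 30]
t=4: [80, 105, 104, 78, 78, 104]
t=5: [35, 42, 49, 35, 27, 41]
t=6: [121, 105, 101, 122, 125, 105]
t=7: [43, 60, 73, 42, 29, 59]
t=8: [104, 108, 109, 104, 95, 108]
t=9: [32, 22, 19, 32, 33, 22]
t=10: [75, 84, 93, 75, 66, 84]
t=11: [38, 60, 65, 38, 33, 60]
t=12: [105, 107, 107, 105, 102, 107]
t=13: [30, 26, 24, 30, 31, 26]
t=14: [81, 86, 89, 81, 77, 86]
t=15: [33, 42, 46, 33, 30, 42]
t=16: [118, 107, 100, 118, 126, 107]
t=17: [39, 60, 67, 39, 32, 60]
t=18: [105, 107, 107, 105, 100, 107]
t=19: [30, 24, 23, 30, 30, 24]
t=20: [78, 82, 87, 78, 72, 82]
t=21: [42, 54, 56, 42, 40, 54]
t=22: [124, 124, 123, 124, 123, 124]
t=23: [83, 83, 82, 83, 82, 83]
t=24: [39, 39, 40, 39, 40, 39]
t=25: [117, 117, 118, 117, 118, 117]
t=26: [63, 63, 64, 63, 64, 63]
t=27: [98, 98, 97, 98, 97, 98]
t=28: [5, 5, 4, 5, 4, 5]
t=29: [14, 14, 13, 14, 13, 14]
t=30: [41, 41, 40, 41, 40, 41]
t=31: [122, 122, 121, 122, 121, 122]
t=32: [77, 77, 76, 77, 76, 77]
t=33: [57, 57, 58, 57, 58, 57]
t=34: [116, 116, 115, 116, 115, 116]
t=35: [59, 59, 58, 59, 58, 59]
t=36: [111, 111, 112, 111, 112, 111]
t=37: [45, 45, 46, 45, 46, 45]
t=38: [135, 135, 136, 135, 136, 135]
t=39: [117, 117, 118, 117, 118, 117]

Answer: 14
Key observation: The state at step 25, [117, 117, 118, 117, 118, 117], reappears at step 39 — and no state repeats earlier — so the cycle the system enters has period 14.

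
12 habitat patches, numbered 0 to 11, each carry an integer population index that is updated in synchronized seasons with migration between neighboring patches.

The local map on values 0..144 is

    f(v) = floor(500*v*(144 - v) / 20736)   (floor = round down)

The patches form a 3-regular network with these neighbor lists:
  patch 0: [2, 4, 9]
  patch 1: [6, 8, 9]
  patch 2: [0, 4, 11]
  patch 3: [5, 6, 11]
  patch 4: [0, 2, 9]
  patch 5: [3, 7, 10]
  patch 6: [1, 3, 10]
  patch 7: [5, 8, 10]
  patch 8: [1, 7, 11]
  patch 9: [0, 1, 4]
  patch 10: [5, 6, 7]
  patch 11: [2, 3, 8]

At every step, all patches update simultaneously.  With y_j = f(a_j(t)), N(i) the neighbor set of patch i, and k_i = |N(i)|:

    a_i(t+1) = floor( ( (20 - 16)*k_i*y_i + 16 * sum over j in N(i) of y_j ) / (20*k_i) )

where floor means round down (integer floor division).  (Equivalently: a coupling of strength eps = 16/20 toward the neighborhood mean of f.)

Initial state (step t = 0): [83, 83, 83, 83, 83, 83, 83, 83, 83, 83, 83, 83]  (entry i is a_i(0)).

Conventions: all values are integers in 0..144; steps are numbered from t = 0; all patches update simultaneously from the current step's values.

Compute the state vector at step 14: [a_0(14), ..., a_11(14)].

Answer: [64, 64, 64, 64, 64, 64, 64, 64, 64, 64, 64, 64]

Derivation:
t=0: [83, 83, 83, 83, 83, 83, 83, 83, 83, 83, 83, 83]
t=1: [122, 122, 122, 122, 122, 122, 122, 122, 122, 122, 122, 122]
t=2: [64, 64, 64, 64, 64, 64, 64, 64, 64, 64, 64, 64]
t=3: [123, 123, 123, 123, 123, 123, 123, 123, 123, 123, 123, 123]
t=4: [62, 62, 62, 62, 62, 62, 62, 62, 62, 62, 62, 62]
t=5: [122, 122, 122, 122, 122, 122, 122, 122, 122, 122, 122, 122]
t=6: [64, 64, 64, 64, 64, 64, 64, 64, 64, 64, 64, 64]
t=7: [123, 123, 123, 123, 123, 123, 123, 123, 123, 123, 123, 123]
t=8: [62, 62, 62, 62, 62, 62, 62, 62, 62, 62, 62, 62]
t=9: [122, 122, 122, 122, 122, 122, 122, 122, 122, 122, 122, 122]
t=10: [64, 64, 64, 64, 64, 64, 64, 64, 64, 64, 64, 64]
t=11: [123, 123, 123, 123, 123, 123, 123, 123, 123, 123, 123, 123]
t=12: [62, 62, 62, 62, 62, 62, 62, 62, 62, 62, 62, 62]
t=13: [122, 122, 122, 122, 122, 122, 122, 122, 122, 122, 122, 122]
t=14: [64, 64, 64, 64, 64, 64, 64, 64, 64, 64, 64, 64]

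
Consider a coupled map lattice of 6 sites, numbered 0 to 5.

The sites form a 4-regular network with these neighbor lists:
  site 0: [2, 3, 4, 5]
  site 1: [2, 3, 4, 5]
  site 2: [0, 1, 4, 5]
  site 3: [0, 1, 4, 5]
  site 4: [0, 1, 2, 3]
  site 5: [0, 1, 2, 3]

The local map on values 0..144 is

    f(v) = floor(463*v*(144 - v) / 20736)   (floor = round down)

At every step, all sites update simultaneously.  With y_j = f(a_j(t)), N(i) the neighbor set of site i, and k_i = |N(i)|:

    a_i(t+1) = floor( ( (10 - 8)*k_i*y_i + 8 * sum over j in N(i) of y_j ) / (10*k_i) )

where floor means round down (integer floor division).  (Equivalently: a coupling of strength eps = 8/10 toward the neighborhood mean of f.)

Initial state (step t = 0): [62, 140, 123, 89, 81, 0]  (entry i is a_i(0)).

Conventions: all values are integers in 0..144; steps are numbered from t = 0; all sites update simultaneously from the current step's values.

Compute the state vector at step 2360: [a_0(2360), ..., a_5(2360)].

Answer: [115, 115, 115, 115, 115, 115]
Key observation: The state at step 6, [115, 115, 115, 115, 115, 115], reappears at step 8: the system is in a cycle of period 2 from step 6 on.  Therefore the state at step 2360 equals the state at step 6 + ((2360 - 6) mod 2) = 6, which is [115, 115, 115, 115, 115, 115].

Derivation:
t=0: [62, 140, 123, 89, 81, 0]
t=1: [78, 58, 59, 69, 80, 58]
t=2: [113, 112, 112, 113, 113, 112]
t=3: [78, 79, 79, 78, 78, 79]
t=4: [114, 114, 114, 114, 114, 114]
t=5: [76, 76, 76, 76, 76, 76]
t=6: [115, 115, 115, 115, 115, 115]
t=7: [74, 74, 74, 74, 74, 74]
t=8: [115, 115, 115, 115, 115, 115]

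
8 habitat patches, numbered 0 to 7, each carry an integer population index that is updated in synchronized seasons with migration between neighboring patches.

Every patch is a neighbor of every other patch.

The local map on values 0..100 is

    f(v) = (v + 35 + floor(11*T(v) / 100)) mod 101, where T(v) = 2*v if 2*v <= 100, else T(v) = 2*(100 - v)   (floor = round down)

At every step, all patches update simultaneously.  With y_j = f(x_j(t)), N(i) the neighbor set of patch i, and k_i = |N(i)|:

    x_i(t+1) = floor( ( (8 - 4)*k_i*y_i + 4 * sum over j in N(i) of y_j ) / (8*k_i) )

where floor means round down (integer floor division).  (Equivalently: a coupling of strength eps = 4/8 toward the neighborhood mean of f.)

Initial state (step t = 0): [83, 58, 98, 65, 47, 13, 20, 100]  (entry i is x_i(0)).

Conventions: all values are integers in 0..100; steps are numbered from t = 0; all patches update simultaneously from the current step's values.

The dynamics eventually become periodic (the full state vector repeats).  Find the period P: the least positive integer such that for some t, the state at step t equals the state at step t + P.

Answer: 5
Key observation: The state at step 5, [92, 92, 92, 92, 54, 92, 92, 92], reappears at step 10 — and no state repeats earlier — so the cycle the system enters has period 5.

Derivation:
t=0: [83, 58, 98, 65, 47, 13, 20, 100]
t=1: [29, 21, 34, 23, 60, 42, 46, 35]
t=2: [67, 63, 70, 64, 38, 74, 76, 70]
t=3: [13, 12, 14, 12, 45, 16, 16, 14]
t=4: [53, 53, 54, 53, 70, 55, 55, 54]
t=5: [92, 92, 92, 92, 54, 92, 92, 92]
t=6: [32, 32, 32, 32, 63, 32, 32, 32]
t=7: [69, 69, 69, 69, 39, 69, 69, 69]
t=8: [14, 14, 14, 14, 45, 14, 14, 14]
t=9: [54, 54, 54, 54, 70, 54, 54, 54]
t=10: [92, 92, 92, 92, 54, 92, 92, 92]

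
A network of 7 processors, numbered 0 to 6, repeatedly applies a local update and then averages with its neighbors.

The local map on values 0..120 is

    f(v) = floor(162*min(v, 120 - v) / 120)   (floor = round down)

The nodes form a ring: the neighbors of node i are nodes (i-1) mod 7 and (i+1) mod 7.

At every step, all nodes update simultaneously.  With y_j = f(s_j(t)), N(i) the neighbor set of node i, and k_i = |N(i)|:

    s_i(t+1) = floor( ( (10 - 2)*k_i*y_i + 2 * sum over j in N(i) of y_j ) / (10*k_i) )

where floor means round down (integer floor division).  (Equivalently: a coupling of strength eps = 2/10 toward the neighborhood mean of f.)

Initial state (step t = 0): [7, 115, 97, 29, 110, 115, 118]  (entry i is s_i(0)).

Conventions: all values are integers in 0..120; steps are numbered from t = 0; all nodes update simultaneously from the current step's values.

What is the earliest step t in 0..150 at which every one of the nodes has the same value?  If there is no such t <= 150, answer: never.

Answer: never
Key observation: The state at step 25 reappears at step 33 — the system is in a cycle of period 8 from step 25 on.  No step 0..33 is synchronized, and the cycle repeats forever, so no step up to 150 (or ever) has all nodes equal.

Derivation:
t=0: [7, 115, 97, 29, 110, 115, 118]  (not all equal)
t=1: [8, 8, 29, 35, 14, 6, 3]  (not all equal)
t=2: [9, 12, 36, 43, 19, 8, 5]  (not all equal)
t=3: [11, 18, 45, 53, 26, 11, 7]  (not all equal)
t=4: [14, 26, 57, 66, 36, 15, 10]  (not all equal)
t=5: [19, 37, 71, 70, 47, 22, 14]  (not all equal)
t=6: [26, 48, 64, 66, 60, 31, 19]  (not all equal)
t=7: [36, 62, 73, 73, 76, 43, 27]  (not all equal)
t=8: [49, 73, 64, 62, 59, 55, 39]  (not all equal)
t=9: [64, 64, 74, 77, 78, 72, 55]  (not all equal)
t=10: [74, 73, 62, 58, 57, 64, 73]  (not all equal)
t=11: [62, 64, 76, 77, 76, 73, 64]  (not all equal)
t=12: [77, 73, 60, 58, 59, 63, 74]  (not all equal)
t=13: [58, 64, 78, 78, 78, 74, 63]  (not all equal)
t=14: [77, 73, 57, 56, 56, 62, 74]  (not all equal)
t=15: [58, 63, 74, 75, 75, 76, 63]  (not all equal)
t=16: [77, 74, 63, 60, 59, 60, 74]  (not all equal)
t=17: [58, 63, 75, 80, 79, 78, 63]  (not all equal)
t=18: [77, 74, 61, 54, 55, 57, 74]  (not all equal)
t=19: [58, 63, 76, 72, 74, 74, 63]  (not all equal)
t=20: [77, 74, 61, 63, 62, 63, 74]  (not all equal)
t=21: [58, 63, 77, 76, 77, 74, 63]  (not all equal)
t=22: [77, 74, 59, 58, 58, 63, 74]  (not all equal)
t=23: [58, 63, 77, 78, 77, 74, 63]  (not all equal)
t=24: [77, 74, 59, 56, 58, 63, 74]  (not all equal)
t=25: [58, 63, 76, 75, 77, 74, 63]  (not all equal)
t=26: [77, 74, 60, 59, 58, 63, 74]  (not all equal)
t=27: [58, 63, 78, 79, 77, 74, 63]  (not all equal)
t=28: [77, 74, 57, 55, 58, 63, 74]  (not all equal)
t=29: [58, 63, 74, 74, 77, 74, 63]  (not all equal)
t=30: [77, 74, 63, 61, 58, 63, 74]  (not all equal)
t=31: [58, 63, 74, 78, 77, 74, 63]  (not all equal)
t=32: [77, 74, 62, 56, 58, 63, 74]  (not all equal)
t=33: [58, 63, 76, 75, 77, 74, 63]  (not all equal)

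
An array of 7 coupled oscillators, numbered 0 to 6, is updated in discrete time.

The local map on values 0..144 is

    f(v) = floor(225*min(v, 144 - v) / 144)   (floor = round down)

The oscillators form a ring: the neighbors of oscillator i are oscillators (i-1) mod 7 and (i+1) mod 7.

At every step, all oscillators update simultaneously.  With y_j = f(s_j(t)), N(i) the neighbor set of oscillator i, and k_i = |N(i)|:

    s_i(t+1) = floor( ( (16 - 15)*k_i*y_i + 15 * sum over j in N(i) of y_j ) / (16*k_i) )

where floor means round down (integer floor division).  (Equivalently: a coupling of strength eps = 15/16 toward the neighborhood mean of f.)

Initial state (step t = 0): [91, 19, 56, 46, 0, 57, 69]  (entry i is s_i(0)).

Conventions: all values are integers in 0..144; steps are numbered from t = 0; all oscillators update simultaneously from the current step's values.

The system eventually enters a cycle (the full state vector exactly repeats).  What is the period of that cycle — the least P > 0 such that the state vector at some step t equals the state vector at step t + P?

Simulating step by step:
t=0: [91, 19, 56, 46, 0, 57, 69]
t=1: [68, 81, 52, 45, 75, 55, 86]
t=2: [94, 93, 83, 92, 79, 97, 95]
t=3: [77, 86, 80, 96, 78, 87, 75]
t=4: [98, 101, 83, 99, 83, 104, 97]
t=5: [70, 82, 70, 93, 67, 82, 66]
t=6: [100, 108, 88, 104, 88, 103, 102]
t=7: [60, 76, 60, 85, 64, 75, 65]
t=8: [102, 93, 98, 96, 99, 100, 100]
t=9: [72, 68, 76, 70, 71, 68, 66]
t=10: [104, 108, 107, 108, 107, 106, 108]
t=11: [56, 59, 56, 56, 57, 56, 60]
t=12: [92, 87, 89, 87, 87, 90, 87]
t=13: [88, 83, 88, 87, 86, 88, 82]
t=14: [94, 87, 91, 88, 88, 92, 87]
t=15: [88, 80, 87, 84, 84, 87, 80]
t=16: [99, 88, 96, 91, 91, 96, 88]
t=17: [85, 73, 83, 78, 78, 83, 73]
t=18: [108, 94, 105, 99, 99, 105, 94]
t=19: [76, 59, 73, 65, 65, 73, 59]
t=20: [92, 107, 97, 105, 105, 97, 107]
t=21: [58, 75, 59, 66, 66, 59, 75]
t=22: [105, 92, 104, 97, 97, 104, 92]
t=23: [79, 62, 76, 67, 67, 76, 62]
t=24: [96, 103, 100, 104, 104, 100, 103]
t=25: [64, 71, 63, 64, 64, 63, 71]
t=26: [109, 99, 104, 99, 99, 104, 99]
t=27: [69, 58, 69, 66, 66, 69, 58]
t=28: [91, 105, 97, 104, 104, 97, 105]
t=29: [61, 76, 61, 67, 67, 61, 76]
t=30: [105, 95, 104, 99, 99, 104, 95]
t=31: [75, 61, 72, 66, 66, 72, 61]
t=32: [95, 108, 99, 107, 107, 99, 108]
t=33: [57, 71, 57, 63, 63, 57, 71]
t=34: [108, 90, 103, 93, 93, 103, 90]
t=35: [82, 61, 80, 71, 71, 80, 61]
t=36: [95, 97, 102, 105, 105, 102, 97]
t=37: [73, 70, 66, 62, 62, 66, 70]
t=38: [109, 106, 102, 99, 99, 102, 106]
t=39: [58, 59, 64, 67, 67, 64, 59]
t=40: [91, 94, 98, 102, 102, 98, 94]
t=41: [78, 76, 71, 67, 67, 71, 76]
t=42: [105, 106, 105, 106, 106, 105, 106]
t=43: [59, 59, 59, 59, 59, 59, 59]
t=44: [92, 92, 92, 92, 92, 92, 92]
t=45: [81, 81, 81, 81, 81, 81, 81]
t=46: [98, 98, 98, 98, 98, 98, 98]
t=47: [71, 71, 71, 71, 71, 71, 71]
t=48: [110, 110, 110, 110, 110, 110, 110]
t=49: [53, 53, 53, 53, 53, 53, 53]
t=50: [82, 82, 82, 82, 82, 82, 82]
t=51: [96, 96, 96, 96, 96, 96, 96]
t=52: [75, 75, 75, 75, 75, 75, 75]
t=53: [107, 107, 107, 107, 107, 107, 107]
t=54: [57, 57, 57, 57, 57, 57, 57]
t=55: [89, 89, 89, 89, 89, 89, 89]
t=56: [85, 85, 85, 85, 85, 85, 85]
t=57: [92, 92, 92, 92, 92, 92, 92]

Answer: 13
Key observation: The state at step 44, [92, 92, 92, 92, 92, 92, 92], reappears at step 57 — and no state repeats earlier — so the cycle the system enters has period 13.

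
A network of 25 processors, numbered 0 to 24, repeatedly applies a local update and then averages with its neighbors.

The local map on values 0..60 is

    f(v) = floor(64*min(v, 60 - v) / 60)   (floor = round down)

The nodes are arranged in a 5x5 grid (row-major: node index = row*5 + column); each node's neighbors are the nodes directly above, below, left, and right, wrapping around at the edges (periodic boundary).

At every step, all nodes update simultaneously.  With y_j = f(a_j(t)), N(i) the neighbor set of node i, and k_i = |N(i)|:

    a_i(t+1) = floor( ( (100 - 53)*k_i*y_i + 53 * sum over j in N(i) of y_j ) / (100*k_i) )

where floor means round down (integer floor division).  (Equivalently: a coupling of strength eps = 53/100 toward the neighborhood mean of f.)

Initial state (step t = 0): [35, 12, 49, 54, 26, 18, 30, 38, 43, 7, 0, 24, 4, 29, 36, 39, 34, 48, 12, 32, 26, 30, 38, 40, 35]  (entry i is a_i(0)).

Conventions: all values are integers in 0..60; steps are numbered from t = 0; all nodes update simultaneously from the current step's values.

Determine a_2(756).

Simulating step by step:
t=0: [35, 12, 49, 54, 26, 18, 30, 38, 43, 7, 0, 24, 4, 29, 36, 39, 34, 48, 12, 32, 26, 30, 38, 40, 35]
t=1: [23, 19, 13, 13, 21, 17, 25, 19, 17, 15, 12, 20, 13, 21, 20, 21, 24, 14, 17, 24, 26, 26, 20, 18, 26]
t=2: [22, 21, 15, 15, 20, 18, 22, 18, 17, 17, 16, 19, 16, 19, 19, 22, 22, 16, 19, 23, 25, 25, 19, 19, 25]
t=3: [22, 22, 17, 17, 20, 19, 21, 18, 18, 18, 18, 20, 18, 19, 19, 22, 22, 18, 20, 23, 25, 24, 19, 20, 24]
t=4: [22, 22, 19, 18, 21, 20, 21, 19, 19, 19, 20, 20, 19, 19, 20, 23, 22, 19, 21, 23, 24, 23, 20, 21, 23]
t=5: [22, 22, 20, 20, 21, 21, 21, 20, 19, 20, 21, 21, 20, 20, 21, 23, 22, 20, 21, 23, 24, 23, 21, 21, 23]
t=6: [23, 22, 21, 21, 22, 22, 22, 21, 20, 21, 22, 22, 21, 21, 22, 23, 22, 21, 22, 23, 24, 23, 22, 22, 23]
t=7: [23, 23, 22, 22, 23, 23, 22, 22, 21, 22, 23, 22, 22, 22, 22, 23, 23, 22, 22, 23, 24, 23, 22, 23, 23]
t=8: [24, 23, 23, 23, 23, 23, 23, 22, 22, 23, 23, 23, 23, 22, 23, 24, 23, 23, 23, 23, 24, 24, 23, 23, 24]
t=9: [24, 24, 23, 23, 24, 24, 23, 23, 23, 23, 24, 24, 23, 23, 23, 24, 24, 24, 23, 24, 25, 24, 24, 24, 24]
t=10: [25, 24, 24, 24, 24, 24, 24, 24, 24, 24, 24, 24, 24, 24, 24, 25, 25, 24, 24, 24, 25, 25, 24, 24, 25]
t=11: [25, 25, 25, 25, 25, 25, 25, 25, 25, 25, 25, 25, 25, 25, 25, 25, 25, 25, 25, 25, 26, 25, 25, 25, 25]
t=12: [26, 26, 26, 26, 26, 26, 26, 26, 26, 26, 26, 26, 26, 26, 26, 26, 26, 26, 26, 26, 26, 26, 26, 26, 26]
t=13: [27, 27, 27, 27, 27, 27, 27, 27, 27, 27, 27, 27, 27, 27, 27, 27, 27, 27, 27, 27, 27, 27, 27, 27, 27]
t=14: [28, 28, 28, 28, 28, 28, 28, 28, 28, 28, 28, 28, 28, 28, 28, 28, 28, 28, 28, 28, 28, 28, 28, 28, 28]
t=15: [29, 29, 29, 29, 29, 29, 29, 29, 29, 29, 29, 29, 29, 29, 29, 29, 29, 29, 29, 29, 29, 29, 29, 29, 29]
t=16: [30, 30, 30, 30, 30, 30, 30, 30, 30, 30, 30, 30, 30, 30, 30, 30, 30, 30, 30, 30, 30, 30, 30, 30, 30]
t=17: [32, 32, 32, 32, 32, 32, 32, 32, 32, 32, 32, 32, 32, 32, 32, 32, 32, 32, 32, 32, 32, 32, 32, 32, 32]
t=18: [29, 29, 29, 29, 29, 29, 29, 29, 29, 29, 29, 29, 29, 29, 29, 29, 29, 29, 29, 29, 29, 29, 29, 29, 29]

Answer: a_2(756) = 29
Key observation: The state at step 15, [29, 29, 29, 29, 29, 29, 29, 29, 29, 29, 29, 29, 29, 29, 29, 29, 29, 29, 29, 29, 29, 29, 29, 29, 29], reappears at step 18: the system is in a cycle of period 3 from step 15 on.  Therefore the state at step 756 equals the state at step 15 + ((756 - 15) mod 3) = 15, which is [29, 29, 29, 29, 29, 29, 29, 29, 29, 29, 29, 29, 29, 29, 29, 29, 29, 29, 29, 29, 29, 29, 29, 29, 29].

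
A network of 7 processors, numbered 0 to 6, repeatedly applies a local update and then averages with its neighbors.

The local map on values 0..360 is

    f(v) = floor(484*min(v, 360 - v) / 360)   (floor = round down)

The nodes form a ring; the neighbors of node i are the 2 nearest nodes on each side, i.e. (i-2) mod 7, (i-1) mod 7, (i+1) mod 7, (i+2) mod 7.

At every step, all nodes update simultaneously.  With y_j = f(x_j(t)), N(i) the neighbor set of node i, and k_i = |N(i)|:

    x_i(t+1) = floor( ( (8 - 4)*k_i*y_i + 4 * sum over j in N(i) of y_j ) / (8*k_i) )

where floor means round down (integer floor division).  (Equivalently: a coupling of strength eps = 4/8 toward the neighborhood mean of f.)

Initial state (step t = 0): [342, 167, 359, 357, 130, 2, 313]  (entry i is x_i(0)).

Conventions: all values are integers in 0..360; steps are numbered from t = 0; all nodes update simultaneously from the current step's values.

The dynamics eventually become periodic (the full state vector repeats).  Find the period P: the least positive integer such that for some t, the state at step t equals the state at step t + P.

Simulating step by step:
t=0: [342, 167, 359, 357, 130, 2, 313]
t=1: [48, 123, 53, 52, 95, 34, 84]
t=2: [81, 122, 88, 85, 100, 69, 106]
t=3: [118, 142, 124, 120, 125, 108, 133]
t=4: [163, 177, 167, 164, 165, 155, 171]
t=5: [221, 230, 224, 221, 220, 215, 225]
t=6: [184, 178, 182, 185, 186, 189, 183]
t=7: [236, 237, 237, 235, 234, 232, 235]
t=8: [166, 165, 166, 167, 168, 169, 168]
t=9: [223, 222, 223, 224, 224, 225, 224]
t=10: [183, 184, 183, 182, 182, 181, 182]
t=11: [237, 237, 237, 238, 238, 239, 238]
t=12: [164, 164, 164, 164, 163, 163, 164]
t=13: [219, 220, 219, 219, 219, 219, 219]
t=14: [188, 188, 188, 188, 189, 189, 188]
t=15: [230, 231, 230, 230, 229, 229, 230]
t=16: [174, 173, 174, 174, 175, 175, 174]
t=17: [233, 232, 233, 233, 234, 234, 233]
t=18: [170, 171, 170, 170, 169, 169, 170]
t=19: [228, 228, 228, 227, 227, 227, 227]
t=20: [177, 177, 177, 177, 177, 177, 177]
t=21: [237, 237, 237, 237, 237, 237, 237]
t=22: [165, 165, 165, 165, 165, 165, 165]
t=23: [221, 221, 221, 221, 221, 221, 221]
t=24: [186, 186, 186, 186, 186, 186, 186]
t=25: [233, 233, 233, 233, 233, 233, 233]
t=26: [170, 170, 170, 170, 170, 170, 170]
t=27: [228, 228, 228, 228, 228, 228, 228]
t=28: [177, 177, 177, 177, 177, 177, 177]

Answer: 8
Key observation: The state at step 20, [177, 177, 177, 177, 177, 177, 177], reappears at step 28 — and no state repeats earlier — so the cycle the system enters has period 8.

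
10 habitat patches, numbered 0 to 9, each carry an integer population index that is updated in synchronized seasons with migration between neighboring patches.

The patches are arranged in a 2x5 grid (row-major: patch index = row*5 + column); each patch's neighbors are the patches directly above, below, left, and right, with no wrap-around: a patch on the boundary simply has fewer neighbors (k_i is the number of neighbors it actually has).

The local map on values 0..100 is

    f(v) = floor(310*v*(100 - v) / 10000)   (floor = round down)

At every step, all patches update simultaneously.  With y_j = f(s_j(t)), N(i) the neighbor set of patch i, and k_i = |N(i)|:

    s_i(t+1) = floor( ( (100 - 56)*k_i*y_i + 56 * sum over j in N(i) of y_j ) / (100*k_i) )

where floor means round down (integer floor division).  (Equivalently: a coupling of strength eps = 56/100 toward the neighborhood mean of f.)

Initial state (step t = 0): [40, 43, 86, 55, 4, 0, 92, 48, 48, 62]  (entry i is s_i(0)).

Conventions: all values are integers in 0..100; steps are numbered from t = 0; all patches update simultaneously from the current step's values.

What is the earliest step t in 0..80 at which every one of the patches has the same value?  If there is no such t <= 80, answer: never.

Answer: 6
Key observation: Synchronization is absorbing here: once all patches are equal they stay equal, and step 6 is the first all-equal step.

Derivation:
t=0: [40, 43, 86, 55, 4, 0, 92, 48, 48, 62]  (not all equal)
t=1: [53, 57, 58, 56, 46, 26, 38, 59, 76, 56]  (not all equal)
t=2: [71, 75, 75, 72, 76, 67, 70, 70, 66, 70]  (not all equal)
t=3: [63, 60, 60, 61, 60, 65, 64, 64, 66, 63]  (not all equal)
t=4: [72, 73, 73, 72, 73, 70, 71, 71, 70, 71]  (not all equal)
t=5: [62, 61, 61, 62, 61, 63, 63, 63, 63, 63]  (not all equal)
t=6: [72, 72, 72, 72, 72, 72, 72, 72, 72, 72]  (all equal)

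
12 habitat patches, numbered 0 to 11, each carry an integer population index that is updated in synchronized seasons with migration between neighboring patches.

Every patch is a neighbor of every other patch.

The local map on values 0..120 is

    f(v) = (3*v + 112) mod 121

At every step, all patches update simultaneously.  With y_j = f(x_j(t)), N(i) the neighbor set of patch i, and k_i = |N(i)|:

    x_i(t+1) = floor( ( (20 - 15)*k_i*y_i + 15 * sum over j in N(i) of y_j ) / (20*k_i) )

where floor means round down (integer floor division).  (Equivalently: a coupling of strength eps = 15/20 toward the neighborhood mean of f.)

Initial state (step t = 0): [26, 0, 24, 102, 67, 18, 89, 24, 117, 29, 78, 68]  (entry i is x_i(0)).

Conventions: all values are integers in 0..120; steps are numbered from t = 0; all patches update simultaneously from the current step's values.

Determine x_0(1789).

Answer: x_0(1789) = 92
Key observation: The state at step 10, [25, 25, 25, 25, 25, 25, 25, 25, 25, 25, 25, 25], reappears at step 15: the system is in a cycle of period 5 from step 10 on.  Therefore the state at step 1789 equals the state at step 10 + ((1789 - 10) mod 5) = 14, which is [92, 92, 92, 92, 92, 92, 92, 92, 92, 92, 92, 92].

Derivation:
t=0: [26, 0, 24, 102, 67, 18, 89, 24, 117, 29, 78, 68]
t=1: [70, 78, 69, 67, 70, 66, 60, 69, 76, 72, 76, 71]
t=2: [80, 85, 80, 79, 80, 78, 75, 80, 84, 81, 84, 81]
t=3: [86, 67, 86, 86, 86, 85, 83, 86, 66, 87, 66, 87]
t=4: [27, 39, 27, 27, 27, 26, 47, 27, 38, 28, 38, 28]
t=5: [75, 81, 75, 75, 75, 74, 63, 75, 81, 75, 81, 75]
t=6: [96, 99, 96, 96, 96, 95, 89, 96, 99, 96, 99, 96]
t=7: [37, 38, 37, 37, 37, 36, 33, 37, 38, 37, 38, 37]
t=8: [101, 102, 101, 101, 101, 101, 99, 101, 102, 101, 102, 101]
t=9: [52, 52, 52, 52, 52, 52, 51, 52, 52, 52, 52, 52]
t=10: [25, 25, 25, 25, 25, 25, 25, 25, 25, 25, 25, 25]
t=11: [66, 66, 66, 66, 66, 66, 66, 66, 66, 66, 66, 66]
t=12: [68, 68, 68, 68, 68, 68, 68, 68, 68, 68, 68, 68]
t=13: [74, 74, 74, 74, 74, 74, 74, 74, 74, 74, 74, 74]
t=14: [92, 92, 92, 92, 92, 92, 92, 92, 92, 92, 92, 92]
t=15: [25, 25, 25, 25, 25, 25, 25, 25, 25, 25, 25, 25]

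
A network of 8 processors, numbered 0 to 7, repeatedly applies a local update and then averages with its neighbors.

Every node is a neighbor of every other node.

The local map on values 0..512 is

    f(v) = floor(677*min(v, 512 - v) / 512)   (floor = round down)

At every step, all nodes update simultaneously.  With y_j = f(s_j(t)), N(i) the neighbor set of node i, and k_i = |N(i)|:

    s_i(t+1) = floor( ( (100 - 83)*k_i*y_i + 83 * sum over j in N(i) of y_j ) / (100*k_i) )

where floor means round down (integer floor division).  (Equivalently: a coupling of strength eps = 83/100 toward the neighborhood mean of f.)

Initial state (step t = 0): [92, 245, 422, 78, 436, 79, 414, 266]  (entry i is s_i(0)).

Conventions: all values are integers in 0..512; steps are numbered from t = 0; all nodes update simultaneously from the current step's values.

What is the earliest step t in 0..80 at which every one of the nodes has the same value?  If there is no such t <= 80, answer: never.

Answer: 3
Key observation: Synchronization is absorbing here: once all nodes are equal they stay equal, and step 3 is the first all-equal step.

Derivation:
t=0: [92, 245, 422, 78, 436, 79, 414, 266]  (not all equal)
t=1: [163, 173, 163, 162, 162, 162, 163, 173]  (not all equal)
t=2: [217, 218, 217, 217, 217, 217, 217, 218]  (not all equal)
t=3: [286, 286, 286, 286, 286, 286, 286, 286]  (all equal)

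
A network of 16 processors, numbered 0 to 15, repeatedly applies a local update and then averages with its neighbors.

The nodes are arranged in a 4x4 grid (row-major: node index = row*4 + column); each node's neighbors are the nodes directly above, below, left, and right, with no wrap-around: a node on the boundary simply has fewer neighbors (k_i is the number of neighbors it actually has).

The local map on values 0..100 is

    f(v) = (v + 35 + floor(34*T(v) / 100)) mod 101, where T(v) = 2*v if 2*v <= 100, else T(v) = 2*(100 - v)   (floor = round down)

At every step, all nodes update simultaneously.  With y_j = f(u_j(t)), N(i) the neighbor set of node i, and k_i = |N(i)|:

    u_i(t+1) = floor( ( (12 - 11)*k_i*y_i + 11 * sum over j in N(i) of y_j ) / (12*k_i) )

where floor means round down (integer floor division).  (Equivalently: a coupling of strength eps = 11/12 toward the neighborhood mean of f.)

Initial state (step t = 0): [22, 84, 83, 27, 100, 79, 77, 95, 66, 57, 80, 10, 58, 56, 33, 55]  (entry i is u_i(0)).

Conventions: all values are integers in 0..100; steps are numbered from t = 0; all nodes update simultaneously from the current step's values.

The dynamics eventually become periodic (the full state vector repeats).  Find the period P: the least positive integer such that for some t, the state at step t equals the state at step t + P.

Simulating step by step:
t=0: [22, 84, 83, 27, 100, 79, 77, 95, 66, 57, 80, 10, 58, 56, 33, 55]
t=1: [34, 40, 43, 34, 39, 27, 28, 50, 24, 23, 45, 28, 20, 41, 27, 66]
t=2: [53, 54, 53, 18, 83, 65, 32, 79, 79, 44, 73, 22, 40, 67, 17, 76]
t=3: [23, 19, 54, 26, 22, 34, 28, 70, 13, 22, 54, 29, 23, 23, 27, 63]
t=4: [68, 61, 70, 26, 73, 74, 42, 76, 70, 60, 74, 26, 65, 74, 41, 76]
t=5: [23, 23, 33, 29, 24, 18, 23, 51, 22, 24, 26, 30, 24, 15, 23, 38]
t=6: [73, 75, 77, 56, 70, 73, 63, 75, 74, 69, 76, 66, 66, 73, 78, 80]
t=7: [25, 25, 22, 25, 24, 24, 25, 21, 23, 25, 23, 26, 24, 24, 26, 24]
t=8: [76, 74, 76, 71, 75, 76, 72, 76, 75, 74, 77, 73, 74, 76, 74, 77]
t=9: [25, 25, 24, 25, 26, 25, 25, 24, 25, 25, 25, 25, 25, 25, 25, 25]
t=10: [77, 76, 76, 75, 77, 77, 76, 76, 77, 77, 77, 76, 77, 77, 77, 77]
t=11: [26, 26, 26, 26, 26, 26, 26, 26, 26, 26, 26, 26, 26, 26, 26, 26]
t=12: [78, 78, 78, 78, 78, 78, 78, 78, 78, 78, 78, 78, 78, 78, 78, 78]
t=13: [26, 26, 26, 26, 26, 26, 26, 26, 26, 26, 26, 26, 26, 26, 26, 26]

Answer: 2
Key observation: The state at step 11, [26, 26, 26, 26, 26, 26, 26, 26, 26, 26, 26, 26, 26, 26, 26, 26], reappears at step 13 — and no state repeats earlier — so the cycle the system enters has period 2.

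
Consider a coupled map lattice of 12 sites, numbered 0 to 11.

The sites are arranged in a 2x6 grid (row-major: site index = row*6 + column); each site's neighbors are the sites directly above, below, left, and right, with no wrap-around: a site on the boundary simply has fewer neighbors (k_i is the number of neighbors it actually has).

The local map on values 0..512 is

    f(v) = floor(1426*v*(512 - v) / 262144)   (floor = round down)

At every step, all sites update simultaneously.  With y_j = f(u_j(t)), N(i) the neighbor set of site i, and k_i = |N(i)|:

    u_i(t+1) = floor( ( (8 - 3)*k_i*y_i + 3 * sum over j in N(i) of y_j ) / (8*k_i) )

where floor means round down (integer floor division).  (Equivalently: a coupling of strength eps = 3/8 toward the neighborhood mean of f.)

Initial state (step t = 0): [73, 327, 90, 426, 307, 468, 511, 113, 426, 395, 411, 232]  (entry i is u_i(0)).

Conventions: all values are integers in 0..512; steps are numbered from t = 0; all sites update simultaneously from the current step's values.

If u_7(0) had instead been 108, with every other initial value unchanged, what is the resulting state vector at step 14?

Answer: [328, 328, 329, 329, 329, 329, 328, 328, 329, 329, 329, 329]
Key observation: This trace re-runs the system from the modified initial state.

Derivation:
t=0: [73, 327, 90, 426, 307, 468, 511, 108, 426, 395, 411, 232]
t=1: [170, 282, 219, 224, 280, 200, 78, 214, 211, 234, 258, 283]
t=2: [298, 346, 349, 350, 351, 344, 239, 326, 346, 352, 354, 350]
t=3: [341, 318, 309, 307, 307, 311, 347, 327, 313, 306, 305, 308]
t=4: [319, 332, 340, 341, 341, 340, 315, 328, 337, 341, 342, 341]
t=5: [332, 325, 319, 317, 317, 317, 334, 327, 320, 317, 316, 317]
t=6: [325, 329, 333, 335, 336, 336, 324, 329, 333, 335, 336, 336]
t=7: [329, 327, 324, 322, 321, 321, 330, 327, 324, 322, 321, 321]
t=8: [327, 329, 330, 332, 332, 333, 326, 328, 330, 332, 332, 333]
t=9: [328, 327, 326, 325, 324, 324, 328, 327, 326, 325, 324, 324]
t=10: [328, 328, 329, 330, 330, 331, 328, 328, 329, 330, 330, 331]
t=11: [328, 327, 327, 326, 325, 325, 328, 327, 327, 326, 325, 325]
t=12: [328, 328, 329, 329, 329, 330, 328, 328, 329, 329, 329, 330]
t=13: [328, 327, 327, 327, 326, 326, 328, 327, 327, 327, 326, 326]
t=14: [328, 328, 329, 329, 329, 329, 328, 328, 329, 329, 329, 329]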